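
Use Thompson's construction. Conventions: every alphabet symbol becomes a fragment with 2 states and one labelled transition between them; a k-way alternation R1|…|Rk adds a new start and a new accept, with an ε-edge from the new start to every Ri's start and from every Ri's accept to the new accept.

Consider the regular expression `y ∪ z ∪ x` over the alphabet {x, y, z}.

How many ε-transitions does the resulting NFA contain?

6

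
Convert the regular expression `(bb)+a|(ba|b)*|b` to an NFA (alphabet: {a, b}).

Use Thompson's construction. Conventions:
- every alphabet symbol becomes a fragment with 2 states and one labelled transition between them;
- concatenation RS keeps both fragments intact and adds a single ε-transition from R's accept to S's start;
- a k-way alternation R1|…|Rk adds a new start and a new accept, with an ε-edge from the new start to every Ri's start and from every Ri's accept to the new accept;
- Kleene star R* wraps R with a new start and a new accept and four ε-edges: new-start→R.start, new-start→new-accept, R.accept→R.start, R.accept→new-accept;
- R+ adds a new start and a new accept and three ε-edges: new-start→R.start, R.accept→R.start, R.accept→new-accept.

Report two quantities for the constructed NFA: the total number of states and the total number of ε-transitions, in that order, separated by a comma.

22, 20

Building bottom-up:
Each of the 7 symbol leaves contributes 2 states and 0 ε-transitions.
  bb — 4 states, 1 ε-transition
  (bb)+ — 6 states, 4 ε-transitions
  (bb)+a — 8 states, 5 ε-transitions
  ba — 4 states, 1 ε-transition
  ba|b — 8 states, 5 ε-transitions
  (ba|b)* — 10 states, 9 ε-transitions
  (bb)+a|(ba|b)*|b — 22 states, 20 ε-transitions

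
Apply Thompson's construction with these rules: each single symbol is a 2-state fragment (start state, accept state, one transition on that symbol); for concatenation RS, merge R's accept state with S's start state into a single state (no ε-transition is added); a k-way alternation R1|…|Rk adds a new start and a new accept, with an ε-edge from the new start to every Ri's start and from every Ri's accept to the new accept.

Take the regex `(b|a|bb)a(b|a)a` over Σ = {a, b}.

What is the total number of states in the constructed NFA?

16

Building bottom-up:
Each of the 8 symbol leaves contributes a 2-state fragment.
  bb — 3 states
  b|a|bb — 9 states
  b|a — 6 states
  (b|a|bb)a(b|a)a — 16 states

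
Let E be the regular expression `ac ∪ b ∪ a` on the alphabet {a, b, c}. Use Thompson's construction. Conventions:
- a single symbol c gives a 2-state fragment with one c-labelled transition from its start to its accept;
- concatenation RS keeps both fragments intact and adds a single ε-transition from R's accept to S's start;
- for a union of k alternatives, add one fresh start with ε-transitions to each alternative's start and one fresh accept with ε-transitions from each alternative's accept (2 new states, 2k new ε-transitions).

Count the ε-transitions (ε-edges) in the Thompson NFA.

Per subexpression:
Each of the 4 symbol leaves contributes 0 ε-transitions.
  ac = 1 ε-transition
  ac ∪ b ∪ a = 7 ε-transitions

7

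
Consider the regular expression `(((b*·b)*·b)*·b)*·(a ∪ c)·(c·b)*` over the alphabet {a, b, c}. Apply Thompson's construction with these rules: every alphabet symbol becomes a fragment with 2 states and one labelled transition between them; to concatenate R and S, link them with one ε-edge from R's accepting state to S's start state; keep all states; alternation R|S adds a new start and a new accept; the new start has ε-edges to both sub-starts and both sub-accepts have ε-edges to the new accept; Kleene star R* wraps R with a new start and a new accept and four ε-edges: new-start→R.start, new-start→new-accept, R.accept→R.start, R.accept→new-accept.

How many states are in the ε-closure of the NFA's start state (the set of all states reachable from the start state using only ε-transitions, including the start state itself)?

15

Let C(F) = |ε-closure(F.start)| within fragment F, and note whether F accepts ε. Symbol fragments have C = 1 and do not accept ε. Then:
  b* → new start has ε-edges to the inner start and to the new accept, so |closure| = 2 + 1 = 3
  b*·b → the left operand accepts ε, so the closure extends into the next operand (via the concat ε-link); |closure| = 3 + 1 = 4
  (b*·b)* → the star's fresh start ε-reaches both the body's start and the fresh accept: |closure| = 2 + 4 = 6
  (b*·b)*·b → |closure| = 6 + 1 = 7 (closure spills across the concat boundary because the left factor accepts ε)
  ((b*·b)*·b)* → |closure| = 1 (new start) + 7 (body) + 1 (new accept) = 9
  ((b*·b)*·b)*·b → |closure| = 9 + 1 = 10 (closure spills across the concat boundary because the left factor accepts ε)
  (((b*·b)*·b)*·b)* → the star's fresh start ε-reaches both the body's start and the fresh accept: |closure| = 2 + 10 = 12
  a ∪ c → new start ε-reaches every alternative's start; none of them accept ε, so the new accept is not reached: |closure| = 1 + 1 + 1 = 3
  c·b → |closure| equals the left operand's closure size = 1 (its accept is not ε-reachable, so the closure stops there)
  (c·b)* → new start has ε-edges to the inner start and to the new accept, so |closure| = 2 + 1 = 3
  (((b*·b)*·b)*·b)*·(a ∪ c)·(c·b)* → the left operand accepts ε, so the closure extends into the next operand (via the concat ε-link); |closure| = 12 + 3 = 15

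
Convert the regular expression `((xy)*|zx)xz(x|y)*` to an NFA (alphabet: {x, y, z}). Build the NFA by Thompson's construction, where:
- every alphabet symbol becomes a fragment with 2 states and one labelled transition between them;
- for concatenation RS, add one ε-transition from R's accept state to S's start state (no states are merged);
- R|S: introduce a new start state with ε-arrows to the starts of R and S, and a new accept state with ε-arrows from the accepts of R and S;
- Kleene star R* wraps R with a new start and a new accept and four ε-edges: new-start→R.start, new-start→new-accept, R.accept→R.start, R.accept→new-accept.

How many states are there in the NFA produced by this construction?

By structural recursion:
Each of the 8 symbol leaves contributes a 2-state fragment.
  xy : 4 states
  (xy)* : 6 states
  zx : 4 states
  (xy)*|zx : 12 states
  x|y : 6 states
  (x|y)* : 8 states
  ((xy)*|zx)xz(x|y)* : 24 states

24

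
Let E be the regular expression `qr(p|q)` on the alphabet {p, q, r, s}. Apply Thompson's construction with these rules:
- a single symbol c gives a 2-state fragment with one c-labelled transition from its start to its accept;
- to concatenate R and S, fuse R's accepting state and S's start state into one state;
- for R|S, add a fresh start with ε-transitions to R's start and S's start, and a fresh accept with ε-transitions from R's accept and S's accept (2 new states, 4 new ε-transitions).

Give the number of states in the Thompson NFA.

By structural recursion:
Each of the 4 symbol leaves contributes a 2-state fragment.
  p|q = 6 states
  qr(p|q) = 8 states

8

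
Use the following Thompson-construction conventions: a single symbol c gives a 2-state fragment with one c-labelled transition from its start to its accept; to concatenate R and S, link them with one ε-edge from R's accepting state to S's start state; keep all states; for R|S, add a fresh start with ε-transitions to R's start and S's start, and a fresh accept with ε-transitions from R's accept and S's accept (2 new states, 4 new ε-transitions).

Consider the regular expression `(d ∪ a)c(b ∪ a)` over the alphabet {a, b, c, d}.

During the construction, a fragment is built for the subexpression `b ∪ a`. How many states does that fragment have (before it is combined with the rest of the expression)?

Fragment for `b ∪ a`:
Each of the 2 symbol leaves contributes a 2-state fragment.
  b ∪ a = 6 states

6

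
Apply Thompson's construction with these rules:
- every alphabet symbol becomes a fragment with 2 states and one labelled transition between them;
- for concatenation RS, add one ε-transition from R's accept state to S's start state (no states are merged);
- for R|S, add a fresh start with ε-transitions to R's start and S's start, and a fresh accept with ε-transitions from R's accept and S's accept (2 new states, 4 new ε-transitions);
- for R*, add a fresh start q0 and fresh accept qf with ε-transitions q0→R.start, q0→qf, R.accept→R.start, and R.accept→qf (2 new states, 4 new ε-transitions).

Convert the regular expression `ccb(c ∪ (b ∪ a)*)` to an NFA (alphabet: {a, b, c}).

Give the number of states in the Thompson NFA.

Recursing over subexpressions:
Each of the 6 symbol leaves contributes a 2-state fragment.
  b ∪ a — 6 states
  (b ∪ a)* — 8 states
  c ∪ (b ∪ a)* — 12 states
  ccb(c ∪ (b ∪ a)*) — 18 states

18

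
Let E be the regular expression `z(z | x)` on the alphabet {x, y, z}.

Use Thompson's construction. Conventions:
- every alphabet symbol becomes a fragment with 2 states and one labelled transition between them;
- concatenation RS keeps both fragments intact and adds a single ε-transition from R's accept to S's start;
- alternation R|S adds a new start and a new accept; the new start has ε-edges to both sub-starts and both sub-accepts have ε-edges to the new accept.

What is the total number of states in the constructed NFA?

8

Building bottom-up:
Each of the 3 symbol leaves contributes a 2-state fragment.
  z | x : 6 states
  z(z | x) : 8 states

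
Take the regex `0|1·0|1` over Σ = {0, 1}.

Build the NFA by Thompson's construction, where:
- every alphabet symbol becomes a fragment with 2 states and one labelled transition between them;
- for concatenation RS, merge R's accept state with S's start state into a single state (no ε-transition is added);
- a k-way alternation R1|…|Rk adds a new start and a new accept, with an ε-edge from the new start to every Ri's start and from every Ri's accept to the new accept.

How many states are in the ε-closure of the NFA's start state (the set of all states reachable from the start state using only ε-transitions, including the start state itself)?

Compute the ε-closure size of each fragment's start state recursively; a symbol fragment's start has no outgoing ε-edge, so its closure is just itself (size 1).
  1·0 : C equals the left operand's closure size = 1 (its accept is not ε-reachable, so the closure stops there)
  0|1·0|1 : new start ε-reaches every alternative's start; none of them accept ε, so the new accept is not reached: C = 1 + 1 + 1 + 1 = 4

4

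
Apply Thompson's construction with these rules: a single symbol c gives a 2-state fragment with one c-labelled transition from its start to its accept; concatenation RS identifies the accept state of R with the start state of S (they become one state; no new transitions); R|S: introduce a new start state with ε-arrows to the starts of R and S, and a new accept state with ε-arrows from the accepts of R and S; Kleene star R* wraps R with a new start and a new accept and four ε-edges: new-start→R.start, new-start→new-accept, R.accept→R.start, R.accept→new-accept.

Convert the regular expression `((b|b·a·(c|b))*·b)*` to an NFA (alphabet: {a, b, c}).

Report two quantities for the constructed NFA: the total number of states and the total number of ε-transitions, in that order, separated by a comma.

17, 16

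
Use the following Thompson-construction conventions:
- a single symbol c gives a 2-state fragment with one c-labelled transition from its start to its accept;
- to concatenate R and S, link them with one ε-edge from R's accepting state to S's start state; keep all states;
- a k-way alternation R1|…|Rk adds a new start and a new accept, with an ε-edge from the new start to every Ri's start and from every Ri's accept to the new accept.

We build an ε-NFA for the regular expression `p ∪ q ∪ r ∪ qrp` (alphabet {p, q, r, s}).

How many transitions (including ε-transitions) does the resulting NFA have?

16

Recursing over subexpressions:
Each of the 6 symbol leaves contributes 1 transition (1 symbol, 0 ε).
  qrp — 5 transitions (3 symbol, 2 ε)
  p ∪ q ∪ r ∪ qrp — 16 transitions (6 symbol, 10 ε)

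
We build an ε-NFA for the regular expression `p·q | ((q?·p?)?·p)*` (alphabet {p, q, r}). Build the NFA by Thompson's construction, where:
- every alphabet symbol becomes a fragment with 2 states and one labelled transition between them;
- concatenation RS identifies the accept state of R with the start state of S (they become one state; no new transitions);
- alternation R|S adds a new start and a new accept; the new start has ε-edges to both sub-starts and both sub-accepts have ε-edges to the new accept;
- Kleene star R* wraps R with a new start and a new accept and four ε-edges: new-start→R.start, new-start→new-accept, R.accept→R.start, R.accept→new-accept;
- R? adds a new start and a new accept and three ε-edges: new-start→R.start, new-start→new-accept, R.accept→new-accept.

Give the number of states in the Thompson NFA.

Building bottom-up:
Each of the 5 symbol leaves contributes a 2-state fragment.
  p·q = 3 states
  q? = 4 states
  p? = 4 states
  q?·p? = 7 states
  (q?·p?)? = 9 states
  (q?·p?)?·p = 10 states
  ((q?·p?)?·p)* = 12 states
  p·q | ((q?·p?)?·p)* = 17 states

17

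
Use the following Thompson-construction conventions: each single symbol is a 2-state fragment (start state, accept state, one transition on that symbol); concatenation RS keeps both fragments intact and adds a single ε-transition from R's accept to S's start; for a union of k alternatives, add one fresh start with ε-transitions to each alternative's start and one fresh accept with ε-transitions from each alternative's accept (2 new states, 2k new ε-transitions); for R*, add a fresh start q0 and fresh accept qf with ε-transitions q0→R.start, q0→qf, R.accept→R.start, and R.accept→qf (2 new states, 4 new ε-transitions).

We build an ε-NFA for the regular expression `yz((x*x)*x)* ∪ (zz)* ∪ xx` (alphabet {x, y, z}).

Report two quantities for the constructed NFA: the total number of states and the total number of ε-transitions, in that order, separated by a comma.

By structural recursion:
Each of the 9 symbol leaves contributes 2 states and 0 ε-transitions.
  x* — 4 states, 4 ε-transitions
  x*x — 6 states, 5 ε-transitions
  (x*x)* — 8 states, 9 ε-transitions
  (x*x)*x — 10 states, 10 ε-transitions
  ((x*x)*x)* — 12 states, 14 ε-transitions
  yz((x*x)*x)* — 16 states, 16 ε-transitions
  zz — 4 states, 1 ε-transition
  (zz)* — 6 states, 5 ε-transitions
  xx — 4 states, 1 ε-transition
  yz((x*x)*x)* ∪ (zz)* ∪ xx — 28 states, 28 ε-transitions

28, 28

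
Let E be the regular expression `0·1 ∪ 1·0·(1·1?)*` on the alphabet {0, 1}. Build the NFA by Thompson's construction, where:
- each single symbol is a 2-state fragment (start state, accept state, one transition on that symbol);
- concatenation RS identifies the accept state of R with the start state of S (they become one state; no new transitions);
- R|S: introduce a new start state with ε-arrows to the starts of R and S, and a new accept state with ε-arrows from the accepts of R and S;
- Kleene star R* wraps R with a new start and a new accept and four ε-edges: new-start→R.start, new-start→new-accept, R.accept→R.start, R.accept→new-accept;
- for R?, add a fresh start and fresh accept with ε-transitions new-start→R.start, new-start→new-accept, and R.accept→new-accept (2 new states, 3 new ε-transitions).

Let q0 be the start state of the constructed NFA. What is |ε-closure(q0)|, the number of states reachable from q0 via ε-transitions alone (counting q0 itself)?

3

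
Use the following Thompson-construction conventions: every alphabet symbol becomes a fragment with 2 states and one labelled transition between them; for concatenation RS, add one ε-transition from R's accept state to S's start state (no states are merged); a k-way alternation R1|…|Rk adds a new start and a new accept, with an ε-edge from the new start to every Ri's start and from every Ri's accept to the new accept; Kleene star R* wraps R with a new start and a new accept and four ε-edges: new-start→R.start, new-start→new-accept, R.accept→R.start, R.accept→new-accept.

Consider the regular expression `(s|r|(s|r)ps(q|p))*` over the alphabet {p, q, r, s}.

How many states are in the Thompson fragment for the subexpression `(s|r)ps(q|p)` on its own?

Fragment for `(s|r)ps(q|p)`:
Each of the 6 symbol leaves contributes a 2-state fragment.
  s|r — 6 states
  q|p — 6 states
  (s|r)ps(q|p) — 16 states

16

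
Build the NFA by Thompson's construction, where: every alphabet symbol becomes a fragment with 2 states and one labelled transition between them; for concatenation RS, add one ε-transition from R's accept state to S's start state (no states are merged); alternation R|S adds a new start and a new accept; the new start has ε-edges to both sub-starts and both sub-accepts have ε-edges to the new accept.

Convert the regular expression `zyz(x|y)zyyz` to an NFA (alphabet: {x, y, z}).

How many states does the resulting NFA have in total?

By structural recursion:
Each of the 9 symbol leaves contributes a 2-state fragment.
  x|y → 6 states
  zyz(x|y)zyyz → 20 states

20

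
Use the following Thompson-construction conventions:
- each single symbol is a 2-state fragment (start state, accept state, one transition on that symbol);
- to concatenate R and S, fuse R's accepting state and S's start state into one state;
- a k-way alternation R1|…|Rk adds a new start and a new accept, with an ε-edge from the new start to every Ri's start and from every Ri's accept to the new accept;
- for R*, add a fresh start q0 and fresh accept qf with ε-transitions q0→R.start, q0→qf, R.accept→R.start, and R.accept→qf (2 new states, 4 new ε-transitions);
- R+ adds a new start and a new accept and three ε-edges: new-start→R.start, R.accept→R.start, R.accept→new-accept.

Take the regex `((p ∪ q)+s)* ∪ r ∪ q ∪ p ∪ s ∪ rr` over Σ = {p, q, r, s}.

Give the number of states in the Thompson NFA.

By structural recursion:
Each of the 9 symbol leaves contributes a 2-state fragment.
  p ∪ q → 6 states
  (p ∪ q)+ → 8 states
  (p ∪ q)+s → 9 states
  ((p ∪ q)+s)* → 11 states
  rr → 3 states
  ((p ∪ q)+s)* ∪ r ∪ q ∪ p ∪ s ∪ rr → 24 states

24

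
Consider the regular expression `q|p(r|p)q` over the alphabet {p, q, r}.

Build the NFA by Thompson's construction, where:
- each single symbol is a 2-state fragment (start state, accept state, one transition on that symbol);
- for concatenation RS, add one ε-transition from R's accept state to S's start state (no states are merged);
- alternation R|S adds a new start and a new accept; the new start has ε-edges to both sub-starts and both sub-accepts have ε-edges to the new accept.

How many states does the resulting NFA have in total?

Building bottom-up:
Each of the 5 symbol leaves contributes a 2-state fragment.
  r|p = 6 states
  p(r|p)q = 10 states
  q|p(r|p)q = 14 states

14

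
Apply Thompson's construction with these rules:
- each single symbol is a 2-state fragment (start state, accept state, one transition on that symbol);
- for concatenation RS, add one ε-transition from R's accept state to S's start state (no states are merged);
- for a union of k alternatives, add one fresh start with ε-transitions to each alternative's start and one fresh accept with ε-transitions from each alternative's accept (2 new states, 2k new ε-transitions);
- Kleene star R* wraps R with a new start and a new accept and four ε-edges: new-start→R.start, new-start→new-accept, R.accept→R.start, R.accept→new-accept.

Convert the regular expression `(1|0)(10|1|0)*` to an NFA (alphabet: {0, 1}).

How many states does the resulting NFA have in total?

Bottom-up over the parse tree:
Each of the 6 symbol leaves contributes a 2-state fragment.
  1|0 → 6 states
  10 → 4 states
  10|1|0 → 10 states
  (10|1|0)* → 12 states
  (1|0)(10|1|0)* → 18 states

18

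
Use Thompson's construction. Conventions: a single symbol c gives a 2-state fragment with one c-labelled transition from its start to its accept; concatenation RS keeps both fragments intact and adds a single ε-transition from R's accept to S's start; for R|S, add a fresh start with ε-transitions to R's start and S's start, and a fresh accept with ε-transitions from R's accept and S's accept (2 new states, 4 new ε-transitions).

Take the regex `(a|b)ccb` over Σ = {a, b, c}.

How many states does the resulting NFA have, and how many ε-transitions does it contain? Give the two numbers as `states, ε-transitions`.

Bottom-up over the parse tree:
Each of the 5 symbol leaves contributes 2 states and 0 ε-transitions.
  a|b : 6 states, 4 ε-transitions
  (a|b)ccb : 12 states, 7 ε-transitions

12, 7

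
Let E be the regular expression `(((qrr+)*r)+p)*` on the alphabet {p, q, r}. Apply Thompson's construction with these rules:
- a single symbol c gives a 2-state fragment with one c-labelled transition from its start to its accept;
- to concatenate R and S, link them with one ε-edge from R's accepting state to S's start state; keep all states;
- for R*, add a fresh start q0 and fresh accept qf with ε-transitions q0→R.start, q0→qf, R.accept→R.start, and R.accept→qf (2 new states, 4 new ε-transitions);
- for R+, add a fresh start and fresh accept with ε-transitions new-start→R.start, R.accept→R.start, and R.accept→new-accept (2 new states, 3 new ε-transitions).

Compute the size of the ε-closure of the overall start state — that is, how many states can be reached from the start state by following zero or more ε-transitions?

Let C(F) = |ε-closure(F.start)| within fragment F, and note whether F accepts ε. Symbol fragments have C = 1 and do not accept ε. Then:
  r+ → |closure| = 1 + 1 = 2 (the body doesn't accept ε, so the new accept is not reached)
  qrr+ → same as the first factor's closure: |closure| = 1
  (qrr+)* → new start has ε-edges to the inner start and to the new accept, so |closure| = 2 + 1 = 3
  (qrr+)*r → the left operand accepts ε, so the closure extends into the next operand (via the concat ε-link); |closure| = 3 + 1 = 4
  ((qrr+)*r)+ → |closure| = 1 + 4 = 5 (the body doesn't accept ε, so the new accept is not reached)
  ((qrr+)*r)+p → same as the first factor's closure: |closure| = 5
  (((qrr+)*r)+p)* → the star's fresh start ε-reaches both the body's start and the fresh accept: |closure| = 2 + 5 = 7

7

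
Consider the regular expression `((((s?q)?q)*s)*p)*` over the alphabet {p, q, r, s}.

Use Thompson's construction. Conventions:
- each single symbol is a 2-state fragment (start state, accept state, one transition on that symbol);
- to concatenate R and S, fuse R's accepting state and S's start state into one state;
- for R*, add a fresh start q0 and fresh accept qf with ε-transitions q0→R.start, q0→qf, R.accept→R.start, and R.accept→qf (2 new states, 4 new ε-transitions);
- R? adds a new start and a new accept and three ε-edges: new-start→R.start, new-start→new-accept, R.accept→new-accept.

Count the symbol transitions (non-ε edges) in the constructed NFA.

5

By structural recursion:
Each of the 5 symbol leaves contributes exactly 1 symbol transition.
  s? — 1 symbol transition
  s?q — 2 symbol transitions
  (s?q)? — 2 symbol transitions
  (s?q)?q — 3 symbol transitions
  ((s?q)?q)* — 3 symbol transitions
  ((s?q)?q)*s — 4 symbol transitions
  (((s?q)?q)*s)* — 4 symbol transitions
  (((s?q)?q)*s)*p — 5 symbol transitions
  ((((s?q)?q)*s)*p)* — 5 symbol transitions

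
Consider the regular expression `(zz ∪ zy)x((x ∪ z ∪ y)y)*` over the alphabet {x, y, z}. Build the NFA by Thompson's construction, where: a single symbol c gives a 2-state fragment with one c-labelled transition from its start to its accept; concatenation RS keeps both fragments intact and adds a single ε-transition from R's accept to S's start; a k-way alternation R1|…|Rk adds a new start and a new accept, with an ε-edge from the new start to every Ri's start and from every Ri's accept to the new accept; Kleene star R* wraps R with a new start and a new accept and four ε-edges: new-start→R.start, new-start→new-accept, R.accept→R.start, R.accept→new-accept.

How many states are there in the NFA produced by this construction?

24

Bottom-up over the parse tree:
Each of the 9 symbol leaves contributes a 2-state fragment.
  zz — 4 states
  zy — 4 states
  zz ∪ zy — 10 states
  x ∪ z ∪ y — 8 states
  (x ∪ z ∪ y)y — 10 states
  ((x ∪ z ∪ y)y)* — 12 states
  (zz ∪ zy)x((x ∪ z ∪ y)y)* — 24 states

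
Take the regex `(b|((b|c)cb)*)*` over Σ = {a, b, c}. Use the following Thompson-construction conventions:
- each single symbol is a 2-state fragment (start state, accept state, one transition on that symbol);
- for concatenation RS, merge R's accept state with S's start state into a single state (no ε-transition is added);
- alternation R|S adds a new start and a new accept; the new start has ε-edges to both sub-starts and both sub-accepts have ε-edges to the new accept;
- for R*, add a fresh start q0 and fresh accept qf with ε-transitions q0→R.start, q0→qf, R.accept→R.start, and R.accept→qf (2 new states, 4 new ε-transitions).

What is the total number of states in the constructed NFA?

16

Bottom-up over the parse tree:
Each of the 5 symbol leaves contributes a 2-state fragment.
  b|c → 6 states
  (b|c)cb → 8 states
  ((b|c)cb)* → 10 states
  b|((b|c)cb)* → 14 states
  (b|((b|c)cb)*)* → 16 states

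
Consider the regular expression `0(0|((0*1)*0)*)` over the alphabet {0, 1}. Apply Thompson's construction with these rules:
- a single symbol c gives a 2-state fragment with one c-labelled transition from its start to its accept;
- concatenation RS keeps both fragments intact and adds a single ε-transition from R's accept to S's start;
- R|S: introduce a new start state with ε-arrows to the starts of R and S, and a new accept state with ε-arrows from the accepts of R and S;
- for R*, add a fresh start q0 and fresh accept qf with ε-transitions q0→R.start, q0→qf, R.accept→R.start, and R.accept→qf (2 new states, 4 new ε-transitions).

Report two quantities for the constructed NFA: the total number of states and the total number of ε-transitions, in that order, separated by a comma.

18, 19

By structural recursion:
Each of the 5 symbol leaves contributes 2 states and 0 ε-transitions.
  0* — 4 states, 4 ε-transitions
  0*1 — 6 states, 5 ε-transitions
  (0*1)* — 8 states, 9 ε-transitions
  (0*1)*0 — 10 states, 10 ε-transitions
  ((0*1)*0)* — 12 states, 14 ε-transitions
  0|((0*1)*0)* — 16 states, 18 ε-transitions
  0(0|((0*1)*0)*) — 18 states, 19 ε-transitions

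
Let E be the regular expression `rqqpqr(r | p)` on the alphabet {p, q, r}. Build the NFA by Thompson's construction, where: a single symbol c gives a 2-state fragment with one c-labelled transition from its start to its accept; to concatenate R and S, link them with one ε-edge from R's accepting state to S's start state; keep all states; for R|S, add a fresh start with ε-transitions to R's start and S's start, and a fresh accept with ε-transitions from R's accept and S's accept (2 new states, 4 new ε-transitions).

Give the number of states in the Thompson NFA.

18

Recursing over subexpressions:
Each of the 8 symbol leaves contributes a 2-state fragment.
  r | p = 6 states
  rqqpqr(r | p) = 18 states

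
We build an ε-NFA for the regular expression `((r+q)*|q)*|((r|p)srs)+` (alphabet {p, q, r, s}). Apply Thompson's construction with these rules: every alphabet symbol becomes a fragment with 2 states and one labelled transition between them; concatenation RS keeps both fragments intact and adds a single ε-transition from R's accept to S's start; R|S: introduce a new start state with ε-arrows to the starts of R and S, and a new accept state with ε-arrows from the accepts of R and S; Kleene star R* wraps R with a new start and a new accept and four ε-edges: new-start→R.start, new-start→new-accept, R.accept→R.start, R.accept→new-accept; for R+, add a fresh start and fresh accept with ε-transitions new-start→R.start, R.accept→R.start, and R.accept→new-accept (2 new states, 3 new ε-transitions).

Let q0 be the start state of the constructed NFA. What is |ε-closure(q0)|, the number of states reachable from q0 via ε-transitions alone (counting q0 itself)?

Let C(F) = |ε-closure(F.start)| within fragment F, and note whether F accepts ε. Symbol fragments have C = 1 and do not accept ε. Then:
  r+ → |closure| = 1 + 1 = 2 (the body doesn't accept ε, so the new accept is not reached)
  r+q → same as the first factor's closure: |closure| = 2
  (r+q)* → new start has ε-edges to the inner start and to the new accept, so |closure| = 2 + 2 = 4
  (r+q)*|q → new start ε-reaches every alternative's start; at least one alternative accepts ε, so the union's new accept is reached too: |closure| = 1 + 4 + 1 + 1 = 7
  ((r+q)*|q)* → |closure| = 1 (new start) + 7 (body) + 1 (new accept) = 9
  r|p → new start ε-reaches every alternative's start; none of them accept ε, so the new accept is not reached: |closure| = 1 + 1 + 1 = 3
  (r|p)srs → same as the first factor's closure: |closure| = 3
  ((r|p)srs)+ → |closure| = 1 + 3 = 4 (the body doesn't accept ε, so the new accept is not reached)
  ((r+q)*|q)*|((r|p)srs)+ → new start ε-reaches every alternative's start; at least one alternative accepts ε, so the union's new accept is reached too: |closure| = 1 + 9 + 4 + 1 = 15

15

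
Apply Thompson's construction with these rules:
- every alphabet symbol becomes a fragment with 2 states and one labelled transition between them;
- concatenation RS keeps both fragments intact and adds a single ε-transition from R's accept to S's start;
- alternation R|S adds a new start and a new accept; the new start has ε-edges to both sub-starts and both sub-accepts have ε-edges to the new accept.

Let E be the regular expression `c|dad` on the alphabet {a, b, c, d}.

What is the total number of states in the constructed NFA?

By structural recursion:
Each of the 4 symbol leaves contributes a 2-state fragment.
  dad → 6 states
  c|dad → 10 states

10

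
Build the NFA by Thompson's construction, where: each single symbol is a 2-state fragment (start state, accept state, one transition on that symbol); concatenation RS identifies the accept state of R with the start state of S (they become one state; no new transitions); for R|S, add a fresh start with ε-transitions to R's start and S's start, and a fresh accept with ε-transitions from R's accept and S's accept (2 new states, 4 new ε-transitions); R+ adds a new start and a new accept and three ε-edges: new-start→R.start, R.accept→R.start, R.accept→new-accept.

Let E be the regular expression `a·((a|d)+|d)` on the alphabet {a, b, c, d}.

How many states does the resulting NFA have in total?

Recursing over subexpressions:
Each of the 4 symbol leaves contributes a 2-state fragment.
  a|d = 6 states
  (a|d)+ = 8 states
  (a|d)+|d = 12 states
  a·((a|d)+|d) = 13 states

13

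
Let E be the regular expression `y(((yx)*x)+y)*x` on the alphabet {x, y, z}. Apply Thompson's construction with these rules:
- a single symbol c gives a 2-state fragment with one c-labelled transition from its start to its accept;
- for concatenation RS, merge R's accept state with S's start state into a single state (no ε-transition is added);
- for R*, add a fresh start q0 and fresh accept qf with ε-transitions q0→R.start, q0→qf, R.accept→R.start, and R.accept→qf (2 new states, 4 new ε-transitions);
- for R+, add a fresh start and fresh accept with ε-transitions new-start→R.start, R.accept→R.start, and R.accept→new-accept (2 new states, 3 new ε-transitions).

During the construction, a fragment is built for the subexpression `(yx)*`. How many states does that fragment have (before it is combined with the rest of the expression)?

5

Fragment for `(yx)*`:
Each of the 2 symbol leaves contributes a 2-state fragment.
  yx = 3 states
  (yx)* = 5 states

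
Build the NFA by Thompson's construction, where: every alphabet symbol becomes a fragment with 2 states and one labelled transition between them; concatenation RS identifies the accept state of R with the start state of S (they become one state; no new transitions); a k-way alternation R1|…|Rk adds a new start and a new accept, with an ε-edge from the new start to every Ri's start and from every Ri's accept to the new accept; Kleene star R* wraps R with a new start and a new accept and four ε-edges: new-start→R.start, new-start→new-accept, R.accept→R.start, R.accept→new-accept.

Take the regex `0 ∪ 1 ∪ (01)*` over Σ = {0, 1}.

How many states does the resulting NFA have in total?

By structural recursion:
Each of the 4 symbol leaves contributes a 2-state fragment.
  01 — 3 states
  (01)* — 5 states
  0 ∪ 1 ∪ (01)* — 11 states

11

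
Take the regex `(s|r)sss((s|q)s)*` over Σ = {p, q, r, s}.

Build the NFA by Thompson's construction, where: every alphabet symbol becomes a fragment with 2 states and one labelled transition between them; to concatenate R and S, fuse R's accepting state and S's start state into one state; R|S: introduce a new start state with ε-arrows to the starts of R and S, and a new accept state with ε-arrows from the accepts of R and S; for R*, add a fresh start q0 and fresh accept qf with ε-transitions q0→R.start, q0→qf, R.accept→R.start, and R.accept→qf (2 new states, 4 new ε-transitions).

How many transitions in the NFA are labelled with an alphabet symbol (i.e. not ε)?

8

Bottom-up over the parse tree:
Each of the 8 symbol leaves contributes exactly 1 symbol transition.
  s|r : 2 symbol transitions
  s|q : 2 symbol transitions
  (s|q)s : 3 symbol transitions
  ((s|q)s)* : 3 symbol transitions
  (s|r)sss((s|q)s)* : 8 symbol transitions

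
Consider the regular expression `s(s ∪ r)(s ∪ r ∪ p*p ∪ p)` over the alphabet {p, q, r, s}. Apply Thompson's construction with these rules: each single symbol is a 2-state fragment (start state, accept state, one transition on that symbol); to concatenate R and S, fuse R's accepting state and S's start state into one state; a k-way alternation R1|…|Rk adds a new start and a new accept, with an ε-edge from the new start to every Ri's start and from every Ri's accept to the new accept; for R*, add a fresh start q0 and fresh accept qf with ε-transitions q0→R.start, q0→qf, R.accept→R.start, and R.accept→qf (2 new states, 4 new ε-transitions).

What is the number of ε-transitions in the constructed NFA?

Bottom-up over the parse tree:
Each of the 8 symbol leaves contributes 0 ε-transitions.
  s ∪ r : 4 ε-transitions
  p* : 4 ε-transitions
  p*p : 4 ε-transitions
  s ∪ r ∪ p*p ∪ p : 12 ε-transitions
  s(s ∪ r)(s ∪ r ∪ p*p ∪ p) : 16 ε-transitions

16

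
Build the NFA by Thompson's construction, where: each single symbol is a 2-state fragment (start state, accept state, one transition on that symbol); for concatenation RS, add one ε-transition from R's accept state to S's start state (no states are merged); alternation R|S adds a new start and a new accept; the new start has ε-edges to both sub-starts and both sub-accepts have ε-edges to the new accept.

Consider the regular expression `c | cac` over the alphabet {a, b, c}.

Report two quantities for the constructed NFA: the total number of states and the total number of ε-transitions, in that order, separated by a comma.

Per subexpression:
Each of the 4 symbol leaves contributes 2 states and 0 ε-transitions.
  cac = 6 states, 2 ε-transitions
  c | cac = 10 states, 6 ε-transitions

10, 6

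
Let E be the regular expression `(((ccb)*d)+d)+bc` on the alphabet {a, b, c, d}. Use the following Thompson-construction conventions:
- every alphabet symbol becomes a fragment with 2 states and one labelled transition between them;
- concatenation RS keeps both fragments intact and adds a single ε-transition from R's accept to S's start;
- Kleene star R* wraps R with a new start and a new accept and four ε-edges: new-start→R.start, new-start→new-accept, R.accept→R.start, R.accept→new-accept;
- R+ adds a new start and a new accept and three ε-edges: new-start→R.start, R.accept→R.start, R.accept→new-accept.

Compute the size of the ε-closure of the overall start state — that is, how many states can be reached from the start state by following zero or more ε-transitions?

Compute the ε-closure size of each fragment's start state recursively; a symbol fragment's start has no outgoing ε-edge, so its closure is just itself (size 1).
  ccb : same as the first factor's closure: C = 1
  (ccb)* : C = 1 (new start) + 1 (body) + 1 (new accept) = 3
  (ccb)*d : the left operand accepts ε, so the closure extends into the next operand (via the concat ε-link); C = 3 + 1 = 4
  ((ccb)*d)+ : C = 1 + 4 = 5 (the body doesn't accept ε, so the new accept is not reached)
  ((ccb)*d)+d : C equals the left operand's closure size = 5 (its accept is not ε-reachable, so the closure stops there)
  (((ccb)*d)+d)+ : C = 1 + 5 = 6 (the body doesn't accept ε, so the new accept is not reached)
  (((ccb)*d)+d)+bc : C equals the left operand's closure size = 6 (its accept is not ε-reachable, so the closure stops there)

6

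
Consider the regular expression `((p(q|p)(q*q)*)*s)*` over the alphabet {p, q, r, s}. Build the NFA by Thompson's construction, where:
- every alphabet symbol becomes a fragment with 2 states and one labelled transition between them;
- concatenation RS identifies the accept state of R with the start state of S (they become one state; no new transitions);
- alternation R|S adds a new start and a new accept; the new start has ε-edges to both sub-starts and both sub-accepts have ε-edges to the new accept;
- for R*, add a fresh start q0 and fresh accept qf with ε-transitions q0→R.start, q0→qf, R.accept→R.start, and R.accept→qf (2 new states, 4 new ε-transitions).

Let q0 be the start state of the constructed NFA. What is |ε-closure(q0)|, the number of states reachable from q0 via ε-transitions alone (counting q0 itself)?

Let C(F) = |ε-closure(F.start)| within fragment F, and note whether F accepts ε. Symbol fragments have C = 1 and do not accept ε. Then:
  q|p → new start ε-reaches every alternative's start; none of them accept ε, so the new accept is not reached: C = 1 + 1 + 1 = 3
  q* → new start has ε-edges to the inner start and to the new accept, so C = 2 + 1 = 3
  q*q → the left operand accepts ε, so the closure extends into the next operand (the shared merged state is already counted); C = 3 + (1−1) = 3
  (q*q)* → the star's fresh start ε-reaches both the body's start and the fresh accept: C = 2 + 3 = 5
  p(q|p)(q*q)* → C equals the left operand's closure size = 1 (its accept is not ε-reachable, so the closure stops there)
  (p(q|p)(q*q)*)* → new start has ε-edges to the inner start and to the new accept, so C = 2 + 1 = 3
  (p(q|p)(q*q)*)*s → C = 3 + (1−1) = 3 (closure spills across the concat boundary because the left factor accepts ε)
  ((p(q|p)(q*q)*)*s)* → C = 1 (new start) + 3 (body) + 1 (new accept) = 5

5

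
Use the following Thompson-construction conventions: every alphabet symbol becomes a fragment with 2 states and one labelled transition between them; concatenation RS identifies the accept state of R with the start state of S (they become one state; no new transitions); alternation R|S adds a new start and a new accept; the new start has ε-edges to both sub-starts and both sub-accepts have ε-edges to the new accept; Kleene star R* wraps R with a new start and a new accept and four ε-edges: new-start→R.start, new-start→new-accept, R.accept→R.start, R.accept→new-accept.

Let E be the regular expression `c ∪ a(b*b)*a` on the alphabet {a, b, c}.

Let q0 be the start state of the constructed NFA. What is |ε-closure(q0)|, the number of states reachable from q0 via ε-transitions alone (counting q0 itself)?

Let C(F) = |ε-closure(F.start)| within fragment F, and note whether F accepts ε. Symbol fragments have C = 1 and do not accept ε. Then:
  b* : |ε-closure| = 1 (new start) + 1 (body) + 1 (new accept) = 3
  b*b : the left operand accepts ε, so the closure extends into the next operand (the shared merged state is already counted); |ε-closure| = 3 + (1−1) = 3
  (b*b)* : |ε-closure| = 1 (new start) + 3 (body) + 1 (new accept) = 5
  a(b*b)*a : same as the first factor's closure: |ε-closure| = 1
  c ∪ a(b*b)*a : new start ε-reaches every alternative's start; none of them accept ε, so the new accept is not reached: |ε-closure| = 1 + 1 + 1 = 3

3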